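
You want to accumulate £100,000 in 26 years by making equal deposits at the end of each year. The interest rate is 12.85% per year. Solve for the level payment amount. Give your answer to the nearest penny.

Level ordinary annuity; solve FV = PMT × [((1+r)^n − 1)/r] for PMT.
Periodic rate r = 0.1285 per year.
With n = 26: PMT = 100,000 / ([((1+r)^n − 1)/r]) = £579.45

£579.45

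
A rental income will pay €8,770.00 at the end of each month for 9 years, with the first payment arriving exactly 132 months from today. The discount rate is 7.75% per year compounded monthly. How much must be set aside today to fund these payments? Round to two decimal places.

€292,761.40

Ordinary annuity of 108 payments, first payment at period 132.
Periodic rate r = 0.0775/12 per month; n is counted in months.
The ordinary-annuity PV formula values the stream one period before the first payment (period 131); discount that back 131 periods:
PV₀ = 8,770 × [1 − (1+r)^−108] / r × (1+r)^−131 = €292,761.40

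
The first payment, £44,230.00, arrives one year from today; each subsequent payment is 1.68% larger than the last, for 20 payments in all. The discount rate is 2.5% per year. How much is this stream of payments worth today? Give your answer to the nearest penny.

£800,478.49

Periodic rate r = 0.025 per year.
Growing ordinary annuity: PV = PMT₁ × [1 − ((1+g)/(1+r))^n] / (r − g) = 44,230 × [1 − ((1+0.0168)/(1+r))^20] / (r − 0.0168) = £800,478.49.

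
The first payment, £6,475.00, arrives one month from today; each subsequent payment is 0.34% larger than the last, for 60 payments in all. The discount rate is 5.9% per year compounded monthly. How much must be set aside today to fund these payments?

Periodic rate r = 0.059/12 per month; n is counted in months.
Growing ordinary annuity: PV = PMT₁ × [1 − ((1+g)/(1+r))^n] / (r − g) = 6,475 × [1 − ((1+0.0034)/(1+r))^60] / (r − 0.0034) = £369,878.37.

£369,878.37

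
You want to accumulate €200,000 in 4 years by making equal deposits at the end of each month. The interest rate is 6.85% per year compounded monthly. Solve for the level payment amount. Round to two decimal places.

Level ordinary annuity; solve FV = PMT × [((1+r)^n − 1)/r] for PMT.
Periodic rate r = 0.0685/12 per month; n is counted in months.
With n = 48: PMT = 200,000 / ([((1+r)^n − 1)/r]) = €3,633.68

€3,633.68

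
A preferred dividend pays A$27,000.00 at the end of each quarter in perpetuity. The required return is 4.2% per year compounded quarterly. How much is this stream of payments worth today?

Periodic rate r = 0.042/4 per quarter.
Level perpetuity: PV = PMT / r = 27,000 / (0.042/4) = A$2,571,428.57.

A$2,571,428.57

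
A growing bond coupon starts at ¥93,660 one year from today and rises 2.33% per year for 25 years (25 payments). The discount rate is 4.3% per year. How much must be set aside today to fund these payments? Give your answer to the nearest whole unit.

Periodic rate r = 0.043 per year.
Growing ordinary annuity: PV = PMT₁ × [1 − ((1+g)/(1+r))^n] / (r − g) = 93,660 × [1 − ((1+0.0233)/(1+r))^25] / (r − 0.0233) = ¥1,802,735.

¥1,802,735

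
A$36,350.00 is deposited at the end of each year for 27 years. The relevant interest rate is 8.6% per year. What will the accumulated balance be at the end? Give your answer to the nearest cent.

This is an ordinary annuity: 27 deposits of A$36,350.00 at the end of each year.
Periodic rate r = 0.086 per year.
FV = PMT × [((1+r)^n − 1)/r] = 36,350 × [(1+r)^27 − 1] / r = A$3,498,455.62

A$3,498,455.62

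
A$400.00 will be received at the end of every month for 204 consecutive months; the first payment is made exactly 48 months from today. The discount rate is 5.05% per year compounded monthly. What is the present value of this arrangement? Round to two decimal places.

A$44,898.23

Ordinary annuity of 204 payments, first payment at period 48.
Periodic rate r = 0.0505/12 per month; n is counted in months.
The ordinary-annuity PV formula values the stream one period before the first payment (period 47); discount that back 47 periods:
PV₀ = 400 × [1 − (1+r)^−204] / r × (1+r)^−47 = A$44,898.23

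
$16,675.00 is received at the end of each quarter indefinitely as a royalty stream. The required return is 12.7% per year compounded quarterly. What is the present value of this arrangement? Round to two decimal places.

Periodic rate r = 0.127/4 per quarter.
Level perpetuity: PV = PMT / r = 16,675 / (0.127/4) = $525,196.85.

$525,196.85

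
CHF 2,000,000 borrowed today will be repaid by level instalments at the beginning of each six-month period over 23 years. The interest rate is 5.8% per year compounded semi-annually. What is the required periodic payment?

Level annuity due; solve PV = PMT × [(1 − (1+r)^−n)/r] × (1+r) for PMT.
Periodic rate r = 0.058/2 per half-year; n is counted in half-years.
With n = 46: PMT = 2,000,000 / ([(1 − (1+r)^−n)/r] × (1+r)) = CHF 77,051.19

CHF 77,051.19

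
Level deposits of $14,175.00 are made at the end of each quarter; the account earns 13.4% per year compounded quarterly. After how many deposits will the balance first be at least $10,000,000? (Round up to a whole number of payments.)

98 payments

Periodic rate r = 0.134/4 per quarter; n is counted in quarters.
Ordinary annuity FV: 10,000,000 = 14,175 × [((1+r)^n − 1)/r].
(1+r)^n = 1 + 10,000,000 × r / 14,175, so n = ln(1 + 10,000,000·r/14,175) / ln(1+r) = 97.24.
Round up to a whole number of payments: n = 98.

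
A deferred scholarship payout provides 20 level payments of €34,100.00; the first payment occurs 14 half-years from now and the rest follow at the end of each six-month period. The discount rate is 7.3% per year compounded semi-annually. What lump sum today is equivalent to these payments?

Ordinary annuity of 20 payments, first payment at period 14.
Periodic rate r = 0.073/2 per half-year; n is counted in half-years.
The ordinary-annuity PV formula values the stream one period before the first payment (period 13); discount that back 13 periods:
PV₀ = 34,100 × [1 − (1+r)^−20] / r × (1+r)^−13 = €300,016.72

€300,016.72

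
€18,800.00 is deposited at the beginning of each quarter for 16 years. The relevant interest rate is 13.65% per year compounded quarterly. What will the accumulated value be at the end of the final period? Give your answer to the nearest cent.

This is an annuity due: 64 deposits of €18,800.00 at the beginning of each quarter.
Periodic rate r = 0.1365/4 per quarter; n is counted in quarters.
FV = PMT × [((1+r)^n − 1)/r] × (1+r) = 18,800 × [(1+r)^64 − 1] / r × (1+r) = €4,309,304.45

€4,309,304.45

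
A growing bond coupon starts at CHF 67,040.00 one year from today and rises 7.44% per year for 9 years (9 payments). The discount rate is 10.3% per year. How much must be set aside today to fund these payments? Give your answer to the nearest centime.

CHF 493,584.63

Periodic rate r = 0.103 per year.
Growing ordinary annuity: PV = PMT₁ × [1 − ((1+g)/(1+r))^n] / (r − g) = 67,040 × [1 − ((1+0.0744)/(1+r))^9] / (r − 0.0744) = CHF 493,584.63.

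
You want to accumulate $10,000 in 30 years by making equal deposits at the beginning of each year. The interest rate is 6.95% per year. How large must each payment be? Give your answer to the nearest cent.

$99.88

Level annuity due; solve FV = PMT × [((1+r)^n − 1)/r] × (1+r) for PMT.
Periodic rate r = 0.0695 per year.
With n = 30: PMT = 10,000 / ([((1+r)^n − 1)/r] × (1+r)) = $99.88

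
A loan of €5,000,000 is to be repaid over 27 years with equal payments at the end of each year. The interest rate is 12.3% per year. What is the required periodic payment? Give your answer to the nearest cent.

Level ordinary annuity; solve PV = PMT × [(1 − (1+r)^−n)/r] for PMT.
Periodic rate r = 0.123 per year.
With n = 27: PMT = 5,000,000 / ([(1 − (1+r)^−n)/r]) = €643,053.95

€643,053.95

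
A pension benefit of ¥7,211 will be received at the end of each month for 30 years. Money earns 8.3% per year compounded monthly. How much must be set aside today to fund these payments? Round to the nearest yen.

This is an ordinary annuity: 360 payments of ¥7,211 at the end of each month.
Periodic rate r = 0.083/12 per month; n is counted in months.
PV = PMT × [(1 − (1+r)^−n)/r] = 7,211 × [1 − (1+r)^−360] / r = ¥955,372

¥955,372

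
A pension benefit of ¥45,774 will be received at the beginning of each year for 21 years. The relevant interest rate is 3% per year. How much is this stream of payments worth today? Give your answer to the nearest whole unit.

This is an annuity due: 21 payments of ¥45,774 at the beginning of each year.
Periodic rate r = 0.03 per year.
PV = PMT × [(1 − (1+r)^−n)/r] × (1+r) = 45,774 × [1 − (1+r)^−21] / r × (1+r) = ¥726,776

¥726,776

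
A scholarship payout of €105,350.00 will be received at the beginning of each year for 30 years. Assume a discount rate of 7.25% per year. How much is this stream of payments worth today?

€1,367,567.13

This is an annuity due: 30 payments of €105,350.00 at the beginning of each year.
Periodic rate r = 0.0725 per year.
PV = PMT × [(1 − (1+r)^−n)/r] × (1+r) = 105,350 × [1 − (1+r)^−30] / r × (1+r) = €1,367,567.13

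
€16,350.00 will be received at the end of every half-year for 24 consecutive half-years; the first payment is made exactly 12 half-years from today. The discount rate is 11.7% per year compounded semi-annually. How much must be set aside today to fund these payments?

€111,331.32

Ordinary annuity of 24 payments, first payment at period 12.
Periodic rate r = 0.117/2 per half-year; n is counted in half-years.
The ordinary-annuity PV formula values the stream one period before the first payment (period 11); discount that back 11 periods:
PV₀ = 16,350 × [1 − (1+r)^−24] / r × (1+r)^−11 = €111,331.32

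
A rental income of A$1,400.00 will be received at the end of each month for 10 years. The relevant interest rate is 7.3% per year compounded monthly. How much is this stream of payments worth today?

A$118,986.37

This is an ordinary annuity: 120 payments of A$1,400.00 at the end of each month.
Periodic rate r = 0.073/12 per month; n is counted in months.
PV = PMT × [(1 − (1+r)^−n)/r] = 1,400 × [1 − (1+r)^−120] / r = A$118,986.37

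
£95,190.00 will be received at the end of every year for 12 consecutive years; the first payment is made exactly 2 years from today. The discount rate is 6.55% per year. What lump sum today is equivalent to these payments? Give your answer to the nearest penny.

Ordinary annuity of 12 payments, first payment at period 2.
Periodic rate r = 0.0655 per year.
The ordinary-annuity PV formula values the stream one period before the first payment (period 1); discount that back 1 periods:
PV₀ = 95,190 × [1 − (1+r)^−12] / r × (1+r)^−1 = £726,921.09

£726,921.09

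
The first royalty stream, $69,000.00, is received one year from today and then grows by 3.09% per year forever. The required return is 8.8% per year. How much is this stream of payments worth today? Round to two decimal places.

Periodic rate r = 0.088 per year.
Growing perpetuity (Gordon): PV = PMT₁ / (r − g) = 69,000 / (r − 0.0309) = $1,208,406.30.

$1,208,406.30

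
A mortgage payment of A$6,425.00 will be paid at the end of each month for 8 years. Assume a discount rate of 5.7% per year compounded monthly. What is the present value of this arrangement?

This is an ordinary annuity: 96 payments of A$6,425.00 at the end of each month.
Periodic rate r = 0.057/12 per month; n is counted in months.
PV = PMT × [(1 − (1+r)^−n)/r] = 6,425 × [1 − (1+r)^−96] / r = A$494,388.92

A$494,388.92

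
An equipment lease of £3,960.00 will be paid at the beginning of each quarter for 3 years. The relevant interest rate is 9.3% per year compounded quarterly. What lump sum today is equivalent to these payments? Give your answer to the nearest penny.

£42,009.05

This is an annuity due: 12 payments of £3,960.00 at the beginning of each quarter.
Periodic rate r = 0.093/4 per quarter; n is counted in quarters.
PV = PMT × [(1 − (1+r)^−n)/r] × (1+r) = 3,960 × [1 − (1+r)^−12] / r × (1+r) = £42,009.05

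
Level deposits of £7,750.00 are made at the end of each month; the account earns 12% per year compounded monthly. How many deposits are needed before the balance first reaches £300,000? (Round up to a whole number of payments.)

33 payments

Periodic rate r = 0.12/12 per month; n is counted in months.
Ordinary annuity FV: 300,000 = 7,750 × [((1+r)^n − 1)/r].
(1+r)^n = 1 + 300,000 × r / 7,750, so n = ln(1 + 300,000·r/7,750) / ln(1+r) = 32.88.
Round up to a whole number of payments: n = 33.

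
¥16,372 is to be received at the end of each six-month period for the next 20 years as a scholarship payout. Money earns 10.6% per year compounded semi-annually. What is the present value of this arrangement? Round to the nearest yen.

¥269,759

This is an ordinary annuity: 40 payments of ¥16,372 at the end of each six-month period.
Periodic rate r = 0.106/2 per half-year; n is counted in half-years.
PV = PMT × [(1 − (1+r)^−n)/r] = 16,372 × [1 − (1+r)^−40] / r = ¥269,759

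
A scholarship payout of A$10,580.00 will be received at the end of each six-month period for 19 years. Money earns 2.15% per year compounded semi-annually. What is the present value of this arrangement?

A$328,622.64

This is an ordinary annuity: 38 payments of A$10,580.00 at the end of each six-month period.
Periodic rate r = 0.0215/2 per half-year; n is counted in half-years.
PV = PMT × [(1 − (1+r)^−n)/r] = 10,580 × [1 − (1+r)^−38] / r = A$328,622.64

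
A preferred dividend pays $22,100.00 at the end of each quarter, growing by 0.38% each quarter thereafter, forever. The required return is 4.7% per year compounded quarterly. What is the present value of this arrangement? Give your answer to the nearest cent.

$2,779,874.21

Periodic rate r = 0.047/4 per quarter.
Growing perpetuity (Gordon): PV = PMT₁ / (r − g) = 22,100 / (r − 0.0038) = $2,779,874.21.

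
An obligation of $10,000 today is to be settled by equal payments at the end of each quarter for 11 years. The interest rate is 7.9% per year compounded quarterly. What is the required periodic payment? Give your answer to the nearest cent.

Level ordinary annuity; solve PV = PMT × [(1 − (1+r)^−n)/r] for PMT.
Periodic rate r = 0.079/4 per quarter; n is counted in quarters.
With n = 44: PMT = 10,000 / ([(1 − (1+r)^−n)/r]) = $342.25

$342.25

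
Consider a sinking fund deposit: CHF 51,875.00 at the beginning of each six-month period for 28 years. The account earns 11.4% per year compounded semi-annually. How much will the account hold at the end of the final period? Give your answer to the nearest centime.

CHF 20,484,591.79

This is an annuity due: 56 deposits of CHF 51,875.00 at the beginning of each six-month period.
Periodic rate r = 0.114/2 per half-year; n is counted in half-years.
FV = PMT × [((1+r)^n − 1)/r] × (1+r) = 51,875 × [(1+r)^56 − 1] / r × (1+r) = CHF 20,484,591.79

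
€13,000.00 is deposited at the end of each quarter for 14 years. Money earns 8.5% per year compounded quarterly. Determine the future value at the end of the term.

€1,374,240.18

This is an ordinary annuity: 56 deposits of €13,000.00 at the end of each quarter.
Periodic rate r = 0.085/4 per quarter; n is counted in quarters.
FV = PMT × [((1+r)^n − 1)/r] = 13,000 × [(1+r)^56 − 1] / r = €1,374,240.18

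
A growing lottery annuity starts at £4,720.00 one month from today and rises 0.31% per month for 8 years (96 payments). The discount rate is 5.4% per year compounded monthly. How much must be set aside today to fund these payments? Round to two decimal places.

£422,489.92

Periodic rate r = 0.054/12 per month; n is counted in months.
Growing ordinary annuity: PV = PMT₁ × [1 − ((1+g)/(1+r))^n] / (r − g) = 4,720 × [1 − ((1+0.0031)/(1+r))^96] / (r − 0.0031) = £422,489.92.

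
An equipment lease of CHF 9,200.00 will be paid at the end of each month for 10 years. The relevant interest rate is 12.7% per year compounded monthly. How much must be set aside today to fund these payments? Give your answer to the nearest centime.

This is an ordinary annuity: 120 payments of CHF 9,200.00 at the end of each month.
Periodic rate r = 0.127/12 per month; n is counted in months.
PV = PMT × [(1 − (1+r)^−n)/r] = 9,200 × [1 − (1+r)^−120] / r = CHF 623,532.26

CHF 623,532.26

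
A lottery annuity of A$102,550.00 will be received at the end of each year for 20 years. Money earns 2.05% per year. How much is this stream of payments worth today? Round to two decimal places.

This is an ordinary annuity: 20 payments of A$102,550.00 at the end of each year.
Periodic rate r = 0.0205 per year.
PV = PMT × [(1 − (1+r)^−n)/r] = 102,550 × [1 − (1+r)^−20] / r = A$1,668,776.58

A$1,668,776.58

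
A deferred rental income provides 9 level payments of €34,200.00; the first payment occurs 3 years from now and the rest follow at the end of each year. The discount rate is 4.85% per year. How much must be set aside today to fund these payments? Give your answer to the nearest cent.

Ordinary annuity of 9 payments, first payment at period 3.
Periodic rate r = 0.0485 per year.
The ordinary-annuity PV formula values the stream one period before the first payment (period 2); discount that back 2 periods:
PV₀ = 34,200 × [1 − (1+r)^−9] / r × (1+r)^−2 = €222,603.36

€222,603.36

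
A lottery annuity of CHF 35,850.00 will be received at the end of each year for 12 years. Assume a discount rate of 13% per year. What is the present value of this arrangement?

CHF 212,147.65

This is an ordinary annuity: 12 payments of CHF 35,850.00 at the end of each year.
Periodic rate r = 0.13 per year.
PV = PMT × [(1 − (1+r)^−n)/r] = 35,850 × [1 − (1+r)^−12] / r = CHF 212,147.65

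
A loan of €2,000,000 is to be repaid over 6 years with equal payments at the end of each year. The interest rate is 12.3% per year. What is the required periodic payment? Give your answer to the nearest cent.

€490,591.64

Level ordinary annuity; solve PV = PMT × [(1 − (1+r)^−n)/r] for PMT.
Periodic rate r = 0.123 per year.
With n = 6: PMT = 2,000,000 / ([(1 − (1+r)^−n)/r]) = €490,591.64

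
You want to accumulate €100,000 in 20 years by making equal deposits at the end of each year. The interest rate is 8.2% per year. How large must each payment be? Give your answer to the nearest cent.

€2,137.28

Level ordinary annuity; solve FV = PMT × [((1+r)^n − 1)/r] for PMT.
Periodic rate r = 0.082 per year.
With n = 20: PMT = 100,000 / ([((1+r)^n − 1)/r]) = €2,137.28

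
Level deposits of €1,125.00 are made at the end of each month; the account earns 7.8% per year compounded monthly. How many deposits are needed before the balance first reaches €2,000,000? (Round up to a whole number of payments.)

391 payments

Periodic rate r = 0.078/12 per month; n is counted in months.
Ordinary annuity FV: 2,000,000 = 1,125 × [((1+r)^n − 1)/r].
(1+r)^n = 1 + 2,000,000 × r / 1,125, so n = ln(1 + 2,000,000·r/1,125) / ln(1+r) = 390.52.
Round up to a whole number of payments: n = 391.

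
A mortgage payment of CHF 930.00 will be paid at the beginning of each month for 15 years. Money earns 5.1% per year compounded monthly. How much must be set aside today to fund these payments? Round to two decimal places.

CHF 117,328.86

This is an annuity due: 180 payments of CHF 930.00 at the beginning of each month.
Periodic rate r = 0.051/12 per month; n is counted in months.
PV = PMT × [(1 − (1+r)^−n)/r] × (1+r) = 930 × [1 − (1+r)^−180] / r × (1+r) = CHF 117,328.86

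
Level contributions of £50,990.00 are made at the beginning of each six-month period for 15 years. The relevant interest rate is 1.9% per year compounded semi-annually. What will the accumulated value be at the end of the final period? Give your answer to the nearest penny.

This is an annuity due: 30 deposits of £50,990.00 at the beginning of each six-month period.
Periodic rate r = 0.019/2 per half-year; n is counted in half-years.
FV = PMT × [((1+r)^n − 1)/r] × (1+r) = 50,990 × [(1+r)^30 − 1] / r × (1+r) = £1,777,082.78

£1,777,082.78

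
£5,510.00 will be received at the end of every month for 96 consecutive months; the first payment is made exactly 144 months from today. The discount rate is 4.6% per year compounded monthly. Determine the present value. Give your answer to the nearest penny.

Ordinary annuity of 96 payments, first payment at period 144.
Periodic rate r = 0.046/12 per month; n is counted in months.
The ordinary-annuity PV formula values the stream one period before the first payment (period 143); discount that back 143 periods:
PV₀ = 5,510 × [1 − (1+r)^−96] / r × (1+r)^−143 = £255,659.65

£255,659.65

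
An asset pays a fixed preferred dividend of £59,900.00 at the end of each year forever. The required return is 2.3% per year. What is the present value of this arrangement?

Periodic rate r = 0.023 per year.
Level perpetuity: PV = PMT / r = 59,900 / (0.023) = £2,604,347.83.

£2,604,347.83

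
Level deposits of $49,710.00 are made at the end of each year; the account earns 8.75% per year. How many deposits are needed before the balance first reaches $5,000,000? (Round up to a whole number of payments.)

28 payments

Periodic rate r = 0.0875 per year.
Ordinary annuity FV: 5,000,000 = 49,710 × [((1+r)^n − 1)/r].
(1+r)^n = 1 + 5,000,000 × r / 49,710, so n = ln(1 + 5,000,000·r/49,710) / ln(1+r) = 27.21.
Round up to a whole number of payments: n = 28.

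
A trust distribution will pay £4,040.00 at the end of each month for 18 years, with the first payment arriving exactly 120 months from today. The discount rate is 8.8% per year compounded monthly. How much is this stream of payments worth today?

£183,274.44

Ordinary annuity of 216 payments, first payment at period 120.
Periodic rate r = 0.088/12 per month; n is counted in months.
The ordinary-annuity PV formula values the stream one period before the first payment (period 119); discount that back 119 periods:
PV₀ = 4,040 × [1 − (1+r)^−216] / r × (1+r)^−119 = £183,274.44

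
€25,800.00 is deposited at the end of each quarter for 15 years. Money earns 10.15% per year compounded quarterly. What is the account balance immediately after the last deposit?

This is an ordinary annuity: 60 deposits of €25,800.00 at the end of each quarter.
Periodic rate r = 0.1015/4 per quarter; n is counted in quarters.
FV = PMT × [((1+r)^n − 1)/r] = 25,800 × [(1+r)^60 − 1] / r = €3,555,997.76

€3,555,997.76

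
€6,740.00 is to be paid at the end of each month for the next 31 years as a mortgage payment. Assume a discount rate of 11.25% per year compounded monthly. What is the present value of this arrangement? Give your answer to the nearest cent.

€696,590.29

This is an ordinary annuity: 372 payments of €6,740.00 at the end of each month.
Periodic rate r = 0.1125/12 per month; n is counted in months.
PV = PMT × [(1 − (1+r)^−n)/r] = 6,740 × [1 − (1+r)^−372] / r = €696,590.29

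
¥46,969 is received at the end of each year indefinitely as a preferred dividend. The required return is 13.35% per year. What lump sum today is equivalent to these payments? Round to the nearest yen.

¥351,828

Periodic rate r = 0.1335 per year.
Level perpetuity: PV = PMT / r = 46,969 / (0.1335) = ¥351,828.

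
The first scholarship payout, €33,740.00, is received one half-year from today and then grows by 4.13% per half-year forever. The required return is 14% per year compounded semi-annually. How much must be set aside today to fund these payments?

€1,175,609.76

Periodic rate r = 0.14/2 per half-year.
Growing perpetuity (Gordon): PV = PMT₁ / (r − g) = 33,740 / (r − 0.0413) = €1,175,609.76.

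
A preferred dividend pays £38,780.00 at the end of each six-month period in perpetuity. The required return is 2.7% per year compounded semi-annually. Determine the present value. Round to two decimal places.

£2,872,592.59

Periodic rate r = 0.027/2 per half-year.
Level perpetuity: PV = PMT / r = 38,780 / (0.027/2) = £2,872,592.59.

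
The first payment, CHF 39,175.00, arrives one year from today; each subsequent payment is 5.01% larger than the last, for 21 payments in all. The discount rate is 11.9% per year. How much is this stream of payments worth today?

CHF 418,884.54

Periodic rate r = 0.119 per year.
Growing ordinary annuity: PV = PMT₁ × [1 − ((1+g)/(1+r))^n] / (r − g) = 39,175 × [1 − ((1+0.0501)/(1+r))^21] / (r − 0.0501) = CHF 418,884.54.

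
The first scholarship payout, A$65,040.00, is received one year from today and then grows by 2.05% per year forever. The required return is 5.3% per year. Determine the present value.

A$2,001,230.77

Periodic rate r = 0.053 per year.
Growing perpetuity (Gordon): PV = PMT₁ / (r − g) = 65,040 / (r − 0.0205) = A$2,001,230.77.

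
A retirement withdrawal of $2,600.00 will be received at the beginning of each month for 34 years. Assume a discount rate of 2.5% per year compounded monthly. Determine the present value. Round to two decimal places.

$715,602.06

This is an annuity due: 408 payments of $2,600.00 at the beginning of each month.
Periodic rate r = 0.025/12 per month; n is counted in months.
PV = PMT × [(1 − (1+r)^−n)/r] × (1+r) = 2,600 × [1 − (1+r)^−408] / r × (1+r) = $715,602.06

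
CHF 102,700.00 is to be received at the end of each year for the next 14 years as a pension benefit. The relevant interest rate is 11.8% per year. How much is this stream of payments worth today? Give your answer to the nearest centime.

CHF 687,737.97

This is an ordinary annuity: 14 payments of CHF 102,700.00 at the end of each year.
Periodic rate r = 0.118 per year.
PV = PMT × [(1 − (1+r)^−n)/r] = 102,700 × [1 − (1+r)^−14] / r = CHF 687,737.97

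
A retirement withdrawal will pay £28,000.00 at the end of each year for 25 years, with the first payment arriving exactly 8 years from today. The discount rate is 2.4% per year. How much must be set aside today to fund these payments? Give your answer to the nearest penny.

Ordinary annuity of 25 payments, first payment at period 8.
Periodic rate r = 0.024 per year.
The ordinary-annuity PV formula values the stream one period before the first payment (period 7); discount that back 7 periods:
PV₀ = 28,000 × [1 − (1+r)^−25] / r × (1+r)^−7 = £442,009.53

£442,009.53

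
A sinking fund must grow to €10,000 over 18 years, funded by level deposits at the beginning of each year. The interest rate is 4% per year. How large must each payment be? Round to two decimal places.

Level annuity due; solve FV = PMT × [((1+r)^n − 1)/r] × (1+r) for PMT.
Periodic rate r = 0.04 per year.
With n = 18: PMT = 10,000 / ([((1+r)^n − 1)/r] × (1+r)) = €374.94

€374.94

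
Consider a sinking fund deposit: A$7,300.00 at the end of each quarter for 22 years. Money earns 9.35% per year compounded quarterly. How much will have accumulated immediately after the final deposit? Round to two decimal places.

This is an ordinary annuity: 88 deposits of A$7,300.00 at the end of each quarter.
Periodic rate r = 0.0935/4 per quarter; n is counted in quarters.
FV = PMT × [((1+r)^n − 1)/r] = 7,300 × [(1+r)^88 − 1] / r = A$2,073,500.01

A$2,073,500.01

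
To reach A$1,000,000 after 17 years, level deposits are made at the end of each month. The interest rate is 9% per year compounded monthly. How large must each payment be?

Level ordinary annuity; solve FV = PMT × [((1+r)^n − 1)/r] for PMT.
Periodic rate r = 0.09/12 per month; n is counted in months.
With n = 204: PMT = 1,000,000 / ([((1+r)^n − 1)/r]) = A$2,088.04

A$2,088.04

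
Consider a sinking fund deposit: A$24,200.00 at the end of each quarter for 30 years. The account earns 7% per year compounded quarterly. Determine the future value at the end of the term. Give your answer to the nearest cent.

A$9,706,527.95

This is an ordinary annuity: 120 deposits of A$24,200.00 at the end of each quarter.
Periodic rate r = 0.07/4 per quarter; n is counted in quarters.
FV = PMT × [((1+r)^n − 1)/r] = 24,200 × [(1+r)^120 − 1] / r = A$9,706,527.95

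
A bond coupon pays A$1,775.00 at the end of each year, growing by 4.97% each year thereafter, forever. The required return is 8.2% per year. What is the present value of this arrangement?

Periodic rate r = 0.082 per year.
Growing perpetuity (Gordon): PV = PMT₁ / (r − g) = 1,775 / (r − 0.0497) = A$54,953.56.

A$54,953.56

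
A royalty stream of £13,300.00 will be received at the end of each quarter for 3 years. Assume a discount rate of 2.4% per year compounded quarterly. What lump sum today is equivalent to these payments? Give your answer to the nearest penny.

£153,546.04

This is an ordinary annuity: 12 payments of £13,300.00 at the end of each quarter.
Periodic rate r = 0.024/4 per quarter; n is counted in quarters.
PV = PMT × [(1 − (1+r)^−n)/r] = 13,300 × [1 − (1+r)^−12] / r = £153,546.04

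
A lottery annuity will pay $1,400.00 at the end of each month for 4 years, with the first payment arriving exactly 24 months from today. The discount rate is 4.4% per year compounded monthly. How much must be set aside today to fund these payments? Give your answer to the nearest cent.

Ordinary annuity of 48 payments, first payment at period 24.
Periodic rate r = 0.044/12 per month; n is counted in months.
The ordinary-annuity PV formula values the stream one period before the first payment (period 23); discount that back 23 periods:
PV₀ = 1,400 × [1 − (1+r)^−48] / r × (1+r)^−23 = $56,549.15

$56,549.15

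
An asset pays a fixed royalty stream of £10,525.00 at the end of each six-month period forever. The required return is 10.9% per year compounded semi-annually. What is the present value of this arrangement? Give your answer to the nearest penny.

£193,119.27

Periodic rate r = 0.109/2 per half-year.
Level perpetuity: PV = PMT / r = 10,525 / (0.109/2) = £193,119.27.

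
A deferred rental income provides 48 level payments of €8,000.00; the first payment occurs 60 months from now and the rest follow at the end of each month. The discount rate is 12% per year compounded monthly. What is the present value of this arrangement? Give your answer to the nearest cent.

€168,894.23

Ordinary annuity of 48 payments, first payment at period 60.
Periodic rate r = 0.12/12 per month; n is counted in months.
The ordinary-annuity PV formula values the stream one period before the first payment (period 59); discount that back 59 periods:
PV₀ = 8,000 × [1 − (1+r)^−48] / r × (1+r)^−59 = €168,894.23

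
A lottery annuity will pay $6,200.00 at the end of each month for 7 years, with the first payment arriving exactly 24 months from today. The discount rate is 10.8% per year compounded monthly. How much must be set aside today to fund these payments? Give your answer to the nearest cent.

Ordinary annuity of 84 payments, first payment at period 24.
Periodic rate r = 0.108/12 per month; n is counted in months.
The ordinary-annuity PV formula values the stream one period before the first payment (period 23); discount that back 23 periods:
PV₀ = 6,200 × [1 − (1+r)^−84] / r × (1+r)^−23 = $296,483.24

$296,483.24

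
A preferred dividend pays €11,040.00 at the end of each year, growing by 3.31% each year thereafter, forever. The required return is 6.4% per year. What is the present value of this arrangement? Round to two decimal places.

€357,281.55

Periodic rate r = 0.064 per year.
Growing perpetuity (Gordon): PV = PMT₁ / (r − g) = 11,040 / (r − 0.0331) = €357,281.55.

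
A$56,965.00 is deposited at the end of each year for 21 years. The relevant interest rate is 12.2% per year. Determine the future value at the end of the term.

A$4,770,263.00

This is an ordinary annuity: 21 deposits of A$56,965.00 at the end of each year.
Periodic rate r = 0.122 per year.
FV = PMT × [((1+r)^n − 1)/r] = 56,965 × [(1+r)^21 − 1] / r = A$4,770,263.00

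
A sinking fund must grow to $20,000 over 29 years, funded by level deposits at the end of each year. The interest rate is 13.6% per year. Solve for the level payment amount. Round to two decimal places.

$69.10

Level ordinary annuity; solve FV = PMT × [((1+r)^n − 1)/r] for PMT.
Periodic rate r = 0.136 per year.
With n = 29: PMT = 20,000 / ([((1+r)^n − 1)/r]) = $69.10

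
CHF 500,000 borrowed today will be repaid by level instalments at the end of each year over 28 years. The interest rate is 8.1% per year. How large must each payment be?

CHF 45,656.88

Level ordinary annuity; solve PV = PMT × [(1 − (1+r)^−n)/r] for PMT.
Periodic rate r = 0.081 per year.
With n = 28: PMT = 500,000 / ([(1 − (1+r)^−n)/r]) = CHF 45,656.88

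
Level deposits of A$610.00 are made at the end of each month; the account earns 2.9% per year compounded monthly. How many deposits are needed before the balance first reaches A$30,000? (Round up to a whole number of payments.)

47 payments

Periodic rate r = 0.029/12 per month; n is counted in months.
Ordinary annuity FV: 30,000 = 610 × [((1+r)^n − 1)/r].
(1+r)^n = 1 + 30,000 × r / 610, so n = ln(1 + 30,000·r/610) / ln(1+r) = 46.53.
Round up to a whole number of payments: n = 47.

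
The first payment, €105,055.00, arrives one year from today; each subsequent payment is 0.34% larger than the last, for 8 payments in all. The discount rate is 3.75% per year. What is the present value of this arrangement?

€722,756.62

Periodic rate r = 0.0375 per year.
Growing ordinary annuity: PV = PMT₁ × [1 − ((1+g)/(1+r))^n] / (r − g) = 105,055 × [1 − ((1+0.0034)/(1+r))^8] / (r − 0.0034) = €722,756.62.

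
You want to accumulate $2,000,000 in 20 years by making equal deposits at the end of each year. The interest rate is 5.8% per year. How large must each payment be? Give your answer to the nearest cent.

Level ordinary annuity; solve FV = PMT × [((1+r)^n − 1)/r] for PMT.
Periodic rate r = 0.058 per year.
With n = 20: PMT = 2,000,000 / ([((1+r)^n − 1)/r]) = $55,548.73

$55,548.73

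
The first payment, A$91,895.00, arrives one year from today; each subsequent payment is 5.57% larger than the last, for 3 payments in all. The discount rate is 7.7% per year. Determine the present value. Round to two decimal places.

Periodic rate r = 0.077 per year.
Growing ordinary annuity: PV = PMT₁ × [1 − ((1+g)/(1+r))^n] / (r − g) = 91,895 × [1 − ((1+0.0557)/(1+r))^3] / (r − 0.0557) = A$250,945.85.

A$250,945.85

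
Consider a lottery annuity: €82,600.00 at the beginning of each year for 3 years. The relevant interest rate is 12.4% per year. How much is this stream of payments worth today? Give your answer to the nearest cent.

This is an annuity due: 3 payments of €82,600.00 at the beginning of each year.
Periodic rate r = 0.124 per year.
PV = PMT × [(1 − (1+r)^−n)/r] × (1+r) = 82,600 × [1 − (1+r)^−3] / r × (1+r) = €221,467.92

€221,467.92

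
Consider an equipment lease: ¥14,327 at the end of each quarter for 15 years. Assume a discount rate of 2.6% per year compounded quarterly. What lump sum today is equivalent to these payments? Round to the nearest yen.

This is an ordinary annuity: 60 payments of ¥14,327 at the end of each quarter.
Periodic rate r = 0.026/4 per quarter; n is counted in quarters.
PV = PMT × [(1 − (1+r)^−n)/r] = 14,327 × [1 − (1+r)^−60] / r = ¥709,932

¥709,932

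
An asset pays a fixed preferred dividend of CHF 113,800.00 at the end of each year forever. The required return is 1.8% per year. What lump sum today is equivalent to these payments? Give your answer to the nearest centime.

CHF 6,322,222.22

Periodic rate r = 0.018 per year.
Level perpetuity: PV = PMT / r = 113,800 / (0.018) = CHF 6,322,222.22.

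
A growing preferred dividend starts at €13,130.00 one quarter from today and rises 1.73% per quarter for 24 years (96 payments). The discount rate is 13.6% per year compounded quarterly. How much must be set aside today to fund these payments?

Periodic rate r = 0.136/4 per quarter; n is counted in quarters.
Growing ordinary annuity: PV = PMT₁ × [1 − ((1+g)/(1+r))^n] / (r − g) = 13,130 × [1 − ((1+0.0173)/(1+r))^96] / (r − 0.0173) = €621,530.88.

€621,530.88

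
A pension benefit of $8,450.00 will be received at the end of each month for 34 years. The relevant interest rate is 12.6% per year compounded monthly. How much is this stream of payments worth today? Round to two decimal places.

This is an ordinary annuity: 408 payments of $8,450.00 at the end of each month.
Periodic rate r = 0.126/12 per month; n is counted in months.
PV = PMT × [(1 − (1+r)^−n)/r] = 8,450 × [1 − (1+r)^−408] / r = $793,415.72

$793,415.72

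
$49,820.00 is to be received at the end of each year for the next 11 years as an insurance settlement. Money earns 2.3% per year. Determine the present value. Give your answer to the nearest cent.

$479,363.38

This is an ordinary annuity: 11 payments of $49,820.00 at the end of each year.
Periodic rate r = 0.023 per year.
PV = PMT × [(1 − (1+r)^−n)/r] = 49,820 × [1 − (1+r)^−11] / r = $479,363.38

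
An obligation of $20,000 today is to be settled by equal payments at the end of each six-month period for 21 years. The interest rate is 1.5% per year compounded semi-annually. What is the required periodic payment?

$556.89

Level ordinary annuity; solve PV = PMT × [(1 − (1+r)^−n)/r] for PMT.
Periodic rate r = 0.015/2 per half-year; n is counted in half-years.
With n = 42: PMT = 20,000 / ([(1 − (1+r)^−n)/r]) = $556.89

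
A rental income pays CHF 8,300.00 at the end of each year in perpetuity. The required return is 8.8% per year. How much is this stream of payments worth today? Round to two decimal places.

Periodic rate r = 0.088 per year.
Level perpetuity: PV = PMT / r = 8,300 / (0.088) = CHF 94,318.18.

CHF 94,318.18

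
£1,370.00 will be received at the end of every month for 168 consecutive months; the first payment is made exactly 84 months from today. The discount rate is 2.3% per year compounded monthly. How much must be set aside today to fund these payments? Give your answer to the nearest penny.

£167,728.80

Ordinary annuity of 168 payments, first payment at period 84.
Periodic rate r = 0.023/12 per month; n is counted in months.
The ordinary-annuity PV formula values the stream one period before the first payment (period 83); discount that back 83 periods:
PV₀ = 1,370 × [1 − (1+r)^−168] / r × (1+r)^−83 = £167,728.80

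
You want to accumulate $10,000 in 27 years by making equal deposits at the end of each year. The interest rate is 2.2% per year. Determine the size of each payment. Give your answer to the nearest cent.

Level ordinary annuity; solve FV = PMT × [((1+r)^n − 1)/r] for PMT.
Periodic rate r = 0.022 per year.
With n = 27: PMT = 10,000 / ([((1+r)^n − 1)/r]) = $275.14

$275.14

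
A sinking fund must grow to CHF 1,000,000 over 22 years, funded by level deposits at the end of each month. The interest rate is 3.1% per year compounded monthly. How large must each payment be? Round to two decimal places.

Level ordinary annuity; solve FV = PMT × [((1+r)^n − 1)/r] for PMT.
Periodic rate r = 0.031/12 per month; n is counted in months.
With n = 264: PMT = 1,000,000 / ([((1+r)^n − 1)/r]) = CHF 2,646.61

CHF 2,646.61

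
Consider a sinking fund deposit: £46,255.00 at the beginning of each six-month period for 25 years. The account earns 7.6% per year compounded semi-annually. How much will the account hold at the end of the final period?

£6,891,811.47

This is an annuity due: 50 deposits of £46,255.00 at the beginning of each six-month period.
Periodic rate r = 0.076/2 per half-year; n is counted in half-years.
FV = PMT × [((1+r)^n − 1)/r] × (1+r) = 46,255 × [(1+r)^50 − 1] / r × (1+r) = £6,891,811.47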